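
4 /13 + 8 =8.31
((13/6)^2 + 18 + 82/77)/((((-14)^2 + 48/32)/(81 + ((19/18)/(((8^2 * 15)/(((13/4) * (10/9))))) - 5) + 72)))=606384268691/34057013760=17.80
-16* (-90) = 1440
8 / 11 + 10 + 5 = 173 / 11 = 15.73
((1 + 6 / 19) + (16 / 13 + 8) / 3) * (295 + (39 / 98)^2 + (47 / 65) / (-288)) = 411254922823 / 317195424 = 1296.53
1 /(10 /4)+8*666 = 26642 /5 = 5328.40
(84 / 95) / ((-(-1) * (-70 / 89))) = -534 / 475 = -1.12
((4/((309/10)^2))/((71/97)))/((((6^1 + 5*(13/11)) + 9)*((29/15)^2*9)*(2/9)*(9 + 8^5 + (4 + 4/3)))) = 1600500/1432906149732019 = 0.00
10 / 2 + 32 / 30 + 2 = 8.07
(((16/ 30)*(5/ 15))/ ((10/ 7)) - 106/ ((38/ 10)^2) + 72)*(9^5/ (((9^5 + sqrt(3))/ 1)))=339771513917727/ 5244704865325 - 5754060423*sqrt(3)/ 5244704865325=64.78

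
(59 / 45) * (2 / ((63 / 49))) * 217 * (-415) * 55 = -10101725.06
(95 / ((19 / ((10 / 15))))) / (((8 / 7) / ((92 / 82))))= 805 / 246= 3.27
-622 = -622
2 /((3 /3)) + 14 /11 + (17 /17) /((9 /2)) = 346 /99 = 3.49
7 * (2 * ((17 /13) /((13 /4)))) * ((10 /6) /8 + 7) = 20587 /507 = 40.61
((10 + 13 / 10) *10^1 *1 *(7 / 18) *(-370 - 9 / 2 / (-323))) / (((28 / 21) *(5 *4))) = -189057701 / 310080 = -609.71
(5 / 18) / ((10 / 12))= 1 / 3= 0.33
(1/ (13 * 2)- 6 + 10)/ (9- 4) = 21/ 26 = 0.81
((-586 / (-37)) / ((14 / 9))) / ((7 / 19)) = 50103 / 1813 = 27.64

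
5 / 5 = 1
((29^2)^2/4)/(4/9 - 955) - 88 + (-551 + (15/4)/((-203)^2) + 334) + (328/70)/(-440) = -8678054868577/17701325950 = -490.25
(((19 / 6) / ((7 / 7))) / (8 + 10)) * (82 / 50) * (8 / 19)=82 / 675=0.12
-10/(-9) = 10/9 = 1.11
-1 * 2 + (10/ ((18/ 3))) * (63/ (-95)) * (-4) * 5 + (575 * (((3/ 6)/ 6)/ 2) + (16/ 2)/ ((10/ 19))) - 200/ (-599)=81393479/ 1365720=59.60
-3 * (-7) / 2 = 21 / 2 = 10.50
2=2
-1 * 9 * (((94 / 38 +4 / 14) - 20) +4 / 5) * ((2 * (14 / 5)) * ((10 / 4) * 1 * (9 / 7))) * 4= 7084584 / 665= 10653.51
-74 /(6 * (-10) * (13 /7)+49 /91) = 6734 /10091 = 0.67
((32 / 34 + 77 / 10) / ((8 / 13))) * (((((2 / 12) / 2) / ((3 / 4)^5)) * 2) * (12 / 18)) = 6.57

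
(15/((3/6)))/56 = 15/28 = 0.54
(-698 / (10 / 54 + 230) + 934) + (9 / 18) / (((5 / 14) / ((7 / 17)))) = 19684459 / 21131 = 931.54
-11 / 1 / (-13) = 11 / 13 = 0.85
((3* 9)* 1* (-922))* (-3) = 74682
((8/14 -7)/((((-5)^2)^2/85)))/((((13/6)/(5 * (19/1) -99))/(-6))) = -9.68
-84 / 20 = -21 / 5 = -4.20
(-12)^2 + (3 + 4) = 151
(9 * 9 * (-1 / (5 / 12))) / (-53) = 972 / 265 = 3.67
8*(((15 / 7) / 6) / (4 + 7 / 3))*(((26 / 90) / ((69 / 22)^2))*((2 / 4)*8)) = 100672 / 1899639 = 0.05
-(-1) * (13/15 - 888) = -13307/15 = -887.13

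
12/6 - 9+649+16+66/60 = 6591/10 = 659.10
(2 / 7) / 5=2 / 35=0.06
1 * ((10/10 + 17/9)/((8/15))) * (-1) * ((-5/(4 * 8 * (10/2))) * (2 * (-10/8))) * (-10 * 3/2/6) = 1625/1536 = 1.06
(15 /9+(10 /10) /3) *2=4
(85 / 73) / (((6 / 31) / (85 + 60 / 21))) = 528.55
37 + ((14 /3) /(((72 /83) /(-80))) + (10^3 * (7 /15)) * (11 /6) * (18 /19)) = 214001 /513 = 417.16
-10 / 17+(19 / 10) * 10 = 313 / 17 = 18.41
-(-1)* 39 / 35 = 39 / 35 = 1.11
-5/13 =-0.38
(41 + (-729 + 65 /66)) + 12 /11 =-685.92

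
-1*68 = -68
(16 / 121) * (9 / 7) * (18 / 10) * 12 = 15552 / 4235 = 3.67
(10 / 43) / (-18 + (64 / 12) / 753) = -0.01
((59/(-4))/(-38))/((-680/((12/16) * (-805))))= 28497/82688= 0.34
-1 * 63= -63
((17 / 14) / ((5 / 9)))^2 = 23409 / 4900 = 4.78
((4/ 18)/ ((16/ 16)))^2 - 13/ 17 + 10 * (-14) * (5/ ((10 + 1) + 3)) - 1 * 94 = -144.72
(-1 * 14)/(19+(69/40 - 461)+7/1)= 560/17331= 0.03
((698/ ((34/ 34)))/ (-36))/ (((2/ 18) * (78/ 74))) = -12913/ 78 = -165.55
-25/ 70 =-5/ 14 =-0.36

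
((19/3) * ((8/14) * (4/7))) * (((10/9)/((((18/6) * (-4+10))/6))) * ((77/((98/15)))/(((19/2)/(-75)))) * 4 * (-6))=1760000/1029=1710.40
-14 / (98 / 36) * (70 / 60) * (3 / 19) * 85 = -1530 / 19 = -80.53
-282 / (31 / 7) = -1974 / 31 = -63.68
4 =4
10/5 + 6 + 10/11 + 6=164/11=14.91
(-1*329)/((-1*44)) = 329/44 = 7.48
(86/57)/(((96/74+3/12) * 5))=12728/65265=0.20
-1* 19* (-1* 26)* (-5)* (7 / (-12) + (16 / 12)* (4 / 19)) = 1495 / 2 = 747.50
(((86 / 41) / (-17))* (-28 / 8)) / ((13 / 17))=301 / 533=0.56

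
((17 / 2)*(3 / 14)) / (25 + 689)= 0.00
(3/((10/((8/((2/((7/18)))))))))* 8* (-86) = -321.07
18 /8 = 9 /4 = 2.25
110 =110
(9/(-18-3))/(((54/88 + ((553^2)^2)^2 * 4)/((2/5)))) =-264/53874315168262220997664705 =-0.00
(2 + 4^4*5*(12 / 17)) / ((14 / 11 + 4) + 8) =84667 / 1241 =68.22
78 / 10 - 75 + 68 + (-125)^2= 78129 / 5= 15625.80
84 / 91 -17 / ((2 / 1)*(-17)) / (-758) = 0.92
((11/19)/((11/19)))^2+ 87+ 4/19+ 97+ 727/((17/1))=73636/323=227.98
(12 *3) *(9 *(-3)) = -972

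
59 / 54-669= -667.91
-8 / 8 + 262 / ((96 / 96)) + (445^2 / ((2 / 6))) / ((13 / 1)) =597468 / 13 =45959.08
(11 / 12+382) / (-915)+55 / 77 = 4547 / 15372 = 0.30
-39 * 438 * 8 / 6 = -22776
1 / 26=0.04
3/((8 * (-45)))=-1/120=-0.01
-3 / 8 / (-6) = 1 / 16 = 0.06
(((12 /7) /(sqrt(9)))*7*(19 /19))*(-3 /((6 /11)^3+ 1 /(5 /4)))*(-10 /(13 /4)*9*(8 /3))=19166400 /20813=920.89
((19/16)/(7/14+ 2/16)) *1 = 19/10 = 1.90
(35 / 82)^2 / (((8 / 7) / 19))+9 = 647053 / 53792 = 12.03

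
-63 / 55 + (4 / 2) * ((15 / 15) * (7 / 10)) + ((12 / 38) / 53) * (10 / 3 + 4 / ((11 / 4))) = 15678 / 55385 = 0.28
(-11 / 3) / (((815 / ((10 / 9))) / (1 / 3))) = -22 / 13203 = -0.00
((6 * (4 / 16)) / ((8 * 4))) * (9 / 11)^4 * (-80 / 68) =-98415 / 3982352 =-0.02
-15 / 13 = -1.15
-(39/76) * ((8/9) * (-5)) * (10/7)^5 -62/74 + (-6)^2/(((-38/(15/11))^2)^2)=181284577655677381/14238305749748388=12.73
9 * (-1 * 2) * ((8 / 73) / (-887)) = 144 / 64751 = 0.00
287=287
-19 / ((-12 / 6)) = 19 / 2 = 9.50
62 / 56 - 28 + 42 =423 / 28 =15.11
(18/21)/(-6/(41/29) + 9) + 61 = 27837/455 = 61.18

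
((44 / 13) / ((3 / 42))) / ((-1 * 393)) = -616 / 5109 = -0.12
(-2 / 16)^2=1 / 64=0.02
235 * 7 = 1645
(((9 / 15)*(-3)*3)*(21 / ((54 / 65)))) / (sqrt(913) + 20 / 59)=53690 / 1059251-316771*sqrt(913) / 2118502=-4.47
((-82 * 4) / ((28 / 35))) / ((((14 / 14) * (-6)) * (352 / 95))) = 19475 / 1056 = 18.44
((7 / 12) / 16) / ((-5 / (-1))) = 7 / 960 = 0.01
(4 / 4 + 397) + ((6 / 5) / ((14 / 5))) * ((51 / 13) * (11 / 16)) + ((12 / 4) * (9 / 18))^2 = 584447 / 1456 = 401.41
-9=-9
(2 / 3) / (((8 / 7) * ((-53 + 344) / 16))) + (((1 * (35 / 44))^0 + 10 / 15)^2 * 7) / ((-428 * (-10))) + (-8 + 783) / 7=193113247 / 1743672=110.75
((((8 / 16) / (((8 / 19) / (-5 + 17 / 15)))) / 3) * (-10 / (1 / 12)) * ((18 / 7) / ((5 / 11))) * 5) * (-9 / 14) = -3339.73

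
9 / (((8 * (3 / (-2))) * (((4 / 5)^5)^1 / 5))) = -46875 / 4096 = -11.44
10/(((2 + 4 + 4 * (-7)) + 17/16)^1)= -0.48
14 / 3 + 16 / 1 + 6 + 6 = 98 / 3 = 32.67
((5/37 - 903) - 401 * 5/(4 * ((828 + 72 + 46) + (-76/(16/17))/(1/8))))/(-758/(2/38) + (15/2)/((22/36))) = 0.06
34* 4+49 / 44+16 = 6737 / 44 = 153.11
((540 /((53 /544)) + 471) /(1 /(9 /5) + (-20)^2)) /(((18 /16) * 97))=2549784 /18533305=0.14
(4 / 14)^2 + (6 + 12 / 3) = 10.08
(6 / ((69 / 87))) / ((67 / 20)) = 3480 / 1541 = 2.26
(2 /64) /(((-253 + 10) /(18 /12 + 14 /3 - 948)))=5651 /46656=0.12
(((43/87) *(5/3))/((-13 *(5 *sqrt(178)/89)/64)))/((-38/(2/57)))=1376 *sqrt(178)/3674619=0.00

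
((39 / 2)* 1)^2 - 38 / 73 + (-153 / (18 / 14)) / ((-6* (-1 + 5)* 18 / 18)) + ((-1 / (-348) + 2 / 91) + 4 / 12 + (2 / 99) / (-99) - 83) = 4562421226915 / 15105065976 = 302.05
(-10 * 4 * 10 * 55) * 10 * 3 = -660000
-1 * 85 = -85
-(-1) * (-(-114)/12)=19/2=9.50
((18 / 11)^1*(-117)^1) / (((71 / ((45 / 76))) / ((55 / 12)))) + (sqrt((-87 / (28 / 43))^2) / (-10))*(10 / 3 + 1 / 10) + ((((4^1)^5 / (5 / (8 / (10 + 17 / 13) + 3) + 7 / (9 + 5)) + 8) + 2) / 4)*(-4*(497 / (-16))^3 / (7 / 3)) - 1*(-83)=1411370368411408569 / 194843084800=7243625.66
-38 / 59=-0.64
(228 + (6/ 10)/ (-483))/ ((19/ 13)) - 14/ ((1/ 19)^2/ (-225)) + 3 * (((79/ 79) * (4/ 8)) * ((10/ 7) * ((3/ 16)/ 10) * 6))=278321583107/ 244720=1137306.24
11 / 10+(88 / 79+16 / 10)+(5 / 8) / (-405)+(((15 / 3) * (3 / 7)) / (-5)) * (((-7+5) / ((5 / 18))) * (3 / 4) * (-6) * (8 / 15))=-32191237 / 8958600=-3.59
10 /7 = 1.43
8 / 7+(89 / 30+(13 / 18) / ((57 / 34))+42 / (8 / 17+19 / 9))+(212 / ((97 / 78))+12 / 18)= 52820362373 / 275178330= 191.95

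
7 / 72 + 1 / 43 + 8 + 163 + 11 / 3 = 541141 / 3096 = 174.79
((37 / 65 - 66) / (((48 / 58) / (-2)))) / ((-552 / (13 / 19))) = -0.20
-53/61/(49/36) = -1908/2989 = -0.64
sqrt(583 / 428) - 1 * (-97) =sqrt(62381) / 214+97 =98.17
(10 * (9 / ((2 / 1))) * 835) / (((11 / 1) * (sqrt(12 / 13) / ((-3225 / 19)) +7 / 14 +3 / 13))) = 4200885000 * sqrt(39) / 724533403 +3386963531250 / 724533403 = 4710.89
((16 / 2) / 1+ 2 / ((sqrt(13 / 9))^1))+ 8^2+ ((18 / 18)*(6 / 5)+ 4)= 6*sqrt(13) / 13+ 386 / 5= 78.86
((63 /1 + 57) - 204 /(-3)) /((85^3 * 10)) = 94 /3070625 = 0.00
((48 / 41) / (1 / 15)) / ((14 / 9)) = 3240 / 287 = 11.29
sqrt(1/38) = sqrt(38)/38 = 0.16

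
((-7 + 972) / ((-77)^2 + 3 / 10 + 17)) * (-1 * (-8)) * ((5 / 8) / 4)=24125 / 118926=0.20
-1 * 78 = -78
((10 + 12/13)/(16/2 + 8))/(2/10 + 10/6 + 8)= 1065/15392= 0.07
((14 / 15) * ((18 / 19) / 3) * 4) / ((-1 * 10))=-56 / 475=-0.12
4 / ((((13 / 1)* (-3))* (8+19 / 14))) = -0.01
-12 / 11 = -1.09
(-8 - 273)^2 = 78961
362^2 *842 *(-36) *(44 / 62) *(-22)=1922547572352 / 31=62017663624.26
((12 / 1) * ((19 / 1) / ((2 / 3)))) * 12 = 4104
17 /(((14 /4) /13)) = 442 /7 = 63.14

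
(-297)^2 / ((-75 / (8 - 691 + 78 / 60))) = 200440251 / 250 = 801761.00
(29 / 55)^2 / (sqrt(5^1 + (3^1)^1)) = 841 * sqrt(2) / 12100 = 0.10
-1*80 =-80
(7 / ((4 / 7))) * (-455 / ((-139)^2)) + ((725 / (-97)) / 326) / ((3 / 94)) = -1.01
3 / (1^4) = 3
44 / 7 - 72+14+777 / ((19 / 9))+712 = 136769 / 133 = 1028.34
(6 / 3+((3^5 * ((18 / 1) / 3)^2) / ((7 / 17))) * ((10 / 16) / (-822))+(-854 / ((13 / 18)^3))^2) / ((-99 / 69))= -198958878985140991 / 55546917972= -3581816.71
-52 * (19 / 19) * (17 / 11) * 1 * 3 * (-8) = 21216 / 11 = 1928.73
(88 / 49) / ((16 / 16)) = 88 / 49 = 1.80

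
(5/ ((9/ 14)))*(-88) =-6160/ 9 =-684.44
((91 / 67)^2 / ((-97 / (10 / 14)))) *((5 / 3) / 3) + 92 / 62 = 179352437 / 121485807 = 1.48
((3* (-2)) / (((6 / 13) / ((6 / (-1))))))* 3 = 234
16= 16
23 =23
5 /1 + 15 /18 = 35 /6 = 5.83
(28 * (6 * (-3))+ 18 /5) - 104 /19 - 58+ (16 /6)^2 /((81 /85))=-38534272 /69255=-556.41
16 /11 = 1.45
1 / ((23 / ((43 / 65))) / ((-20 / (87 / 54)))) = -3096 / 8671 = -0.36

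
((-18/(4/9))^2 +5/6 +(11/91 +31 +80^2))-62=8747143/1092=8010.20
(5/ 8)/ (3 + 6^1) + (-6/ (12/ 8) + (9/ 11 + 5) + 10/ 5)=3079/ 792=3.89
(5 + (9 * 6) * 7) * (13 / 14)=4979 / 14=355.64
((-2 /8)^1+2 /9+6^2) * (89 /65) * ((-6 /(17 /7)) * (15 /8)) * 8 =-806785 /442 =-1825.31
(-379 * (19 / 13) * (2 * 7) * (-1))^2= 10163462596 / 169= 60138831.93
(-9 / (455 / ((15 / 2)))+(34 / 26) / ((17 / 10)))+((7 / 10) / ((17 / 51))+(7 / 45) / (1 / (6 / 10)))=19207 / 6825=2.81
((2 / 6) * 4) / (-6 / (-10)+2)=20 / 39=0.51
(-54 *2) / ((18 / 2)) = -12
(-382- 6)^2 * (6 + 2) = 1204352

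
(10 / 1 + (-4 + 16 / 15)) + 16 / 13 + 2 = 2008 / 195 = 10.30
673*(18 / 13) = 12114 / 13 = 931.85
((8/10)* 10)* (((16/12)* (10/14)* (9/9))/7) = 160/147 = 1.09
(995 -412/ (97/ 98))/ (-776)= -56139/ 75272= -0.75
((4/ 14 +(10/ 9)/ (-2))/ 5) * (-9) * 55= 187/ 7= 26.71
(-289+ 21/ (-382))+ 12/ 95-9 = -10811831/ 36290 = -297.93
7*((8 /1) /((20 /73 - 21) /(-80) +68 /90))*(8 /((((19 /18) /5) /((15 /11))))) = 31788288000 /11145761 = 2852.05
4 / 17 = 0.24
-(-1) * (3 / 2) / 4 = 3 / 8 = 0.38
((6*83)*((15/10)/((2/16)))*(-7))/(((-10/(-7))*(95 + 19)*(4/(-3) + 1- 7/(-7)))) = -36603/95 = -385.29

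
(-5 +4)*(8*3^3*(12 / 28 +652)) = -986472 / 7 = -140924.57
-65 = -65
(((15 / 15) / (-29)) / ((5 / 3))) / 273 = -0.00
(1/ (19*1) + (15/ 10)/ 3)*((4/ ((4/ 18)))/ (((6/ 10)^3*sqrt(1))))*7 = 6125/ 19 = 322.37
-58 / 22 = -29 / 11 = -2.64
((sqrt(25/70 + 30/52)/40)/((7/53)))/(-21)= -53 * sqrt(7735)/535080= -0.01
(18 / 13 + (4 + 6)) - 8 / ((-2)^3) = 161 / 13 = 12.38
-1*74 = -74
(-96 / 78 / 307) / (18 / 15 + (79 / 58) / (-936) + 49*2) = -334080 / 8266421071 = -0.00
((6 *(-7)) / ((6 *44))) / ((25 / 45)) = -63 / 220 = -0.29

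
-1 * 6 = -6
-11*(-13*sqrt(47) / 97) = 143*sqrt(47) / 97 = 10.11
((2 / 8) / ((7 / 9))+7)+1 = 233 / 28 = 8.32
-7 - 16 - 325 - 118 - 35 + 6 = -495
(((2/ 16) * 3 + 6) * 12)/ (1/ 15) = 2295/ 2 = 1147.50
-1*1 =-1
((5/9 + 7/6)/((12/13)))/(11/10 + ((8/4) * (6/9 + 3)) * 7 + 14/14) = 2015/57708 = 0.03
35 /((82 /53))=1855 /82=22.62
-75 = -75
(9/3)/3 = 1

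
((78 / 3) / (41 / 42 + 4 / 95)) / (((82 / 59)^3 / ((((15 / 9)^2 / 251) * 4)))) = 88775072750 / 210859595319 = 0.42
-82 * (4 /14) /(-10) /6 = 41 /105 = 0.39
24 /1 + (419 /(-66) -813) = -52493 /66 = -795.35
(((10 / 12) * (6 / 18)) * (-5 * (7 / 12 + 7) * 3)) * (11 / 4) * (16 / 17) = -25025 / 306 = -81.78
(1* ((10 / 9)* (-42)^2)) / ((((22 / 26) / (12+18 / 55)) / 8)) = 27640704 / 121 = 228435.57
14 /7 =2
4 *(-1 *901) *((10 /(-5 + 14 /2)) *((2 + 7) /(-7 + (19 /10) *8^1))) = -810900 /41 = -19778.05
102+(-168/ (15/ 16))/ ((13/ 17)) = -8602/ 65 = -132.34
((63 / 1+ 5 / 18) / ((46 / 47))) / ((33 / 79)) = 4229107 / 27324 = 154.78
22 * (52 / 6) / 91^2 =44 / 1911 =0.02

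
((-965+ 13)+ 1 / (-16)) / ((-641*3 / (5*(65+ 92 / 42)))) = 107468815 / 646128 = 166.33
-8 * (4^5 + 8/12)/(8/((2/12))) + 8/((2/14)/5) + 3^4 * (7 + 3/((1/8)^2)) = 146054/9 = 16228.22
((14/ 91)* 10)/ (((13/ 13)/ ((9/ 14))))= 90/ 91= 0.99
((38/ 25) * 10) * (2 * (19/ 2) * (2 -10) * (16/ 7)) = -184832/ 35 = -5280.91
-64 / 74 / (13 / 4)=-128 / 481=-0.27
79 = 79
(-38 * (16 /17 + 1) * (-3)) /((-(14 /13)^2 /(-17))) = 317889 /98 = 3243.77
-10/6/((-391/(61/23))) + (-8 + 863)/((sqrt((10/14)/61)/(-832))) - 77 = -142272 *sqrt(2135) - 2077078/26979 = -6573905.59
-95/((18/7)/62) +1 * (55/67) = -2289.73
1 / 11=0.09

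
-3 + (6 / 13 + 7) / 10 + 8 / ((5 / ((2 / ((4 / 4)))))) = 123 / 130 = 0.95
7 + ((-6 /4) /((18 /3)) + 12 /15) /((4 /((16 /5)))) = 186 /25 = 7.44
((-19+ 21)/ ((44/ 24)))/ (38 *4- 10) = 6/ 781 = 0.01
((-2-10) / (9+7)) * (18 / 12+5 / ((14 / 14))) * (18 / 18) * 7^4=-93639 / 8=-11704.88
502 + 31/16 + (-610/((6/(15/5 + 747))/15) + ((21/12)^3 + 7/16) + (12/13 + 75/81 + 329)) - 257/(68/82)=-436581742879/381888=-1143219.33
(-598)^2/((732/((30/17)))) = 894010/1037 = 862.11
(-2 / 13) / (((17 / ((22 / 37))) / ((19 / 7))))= -836 / 57239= -0.01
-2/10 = -1/5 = -0.20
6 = 6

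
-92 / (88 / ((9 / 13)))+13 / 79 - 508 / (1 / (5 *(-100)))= 5738863365 / 22594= 253999.44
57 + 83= 140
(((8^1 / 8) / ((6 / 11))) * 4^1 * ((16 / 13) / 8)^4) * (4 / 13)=1408 / 1113879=0.00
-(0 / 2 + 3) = -3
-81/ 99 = -9/ 11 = -0.82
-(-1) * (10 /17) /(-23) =-10 /391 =-0.03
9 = 9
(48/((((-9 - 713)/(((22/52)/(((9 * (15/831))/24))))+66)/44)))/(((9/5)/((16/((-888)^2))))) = 5362720/12264656067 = 0.00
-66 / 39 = -22 / 13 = -1.69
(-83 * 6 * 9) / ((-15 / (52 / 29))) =535.78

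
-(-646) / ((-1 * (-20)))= 323 / 10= 32.30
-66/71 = -0.93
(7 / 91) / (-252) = -1 / 3276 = -0.00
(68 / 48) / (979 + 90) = 17 / 12828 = 0.00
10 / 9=1.11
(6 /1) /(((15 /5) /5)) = 10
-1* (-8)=8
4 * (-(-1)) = 4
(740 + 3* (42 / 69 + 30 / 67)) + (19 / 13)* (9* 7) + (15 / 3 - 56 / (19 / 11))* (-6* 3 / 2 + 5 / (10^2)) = 8226603367 / 7612540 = 1080.66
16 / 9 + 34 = 35.78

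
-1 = -1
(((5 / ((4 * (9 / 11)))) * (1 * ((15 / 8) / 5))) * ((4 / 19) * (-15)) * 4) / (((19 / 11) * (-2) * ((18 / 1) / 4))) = 3025 / 6498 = 0.47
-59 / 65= -0.91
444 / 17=26.12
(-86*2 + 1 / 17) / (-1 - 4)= 2923 / 85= 34.39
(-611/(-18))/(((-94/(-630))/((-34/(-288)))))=7735/288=26.86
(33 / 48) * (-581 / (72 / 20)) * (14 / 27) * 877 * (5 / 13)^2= -4904293625 / 657072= -7463.86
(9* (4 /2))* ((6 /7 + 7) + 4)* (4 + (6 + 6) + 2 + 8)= 5549.14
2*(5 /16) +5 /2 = 25 /8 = 3.12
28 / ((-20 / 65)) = -91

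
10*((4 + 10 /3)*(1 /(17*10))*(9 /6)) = 11 /17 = 0.65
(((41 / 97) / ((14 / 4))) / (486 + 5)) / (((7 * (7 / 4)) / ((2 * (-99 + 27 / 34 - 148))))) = -2745688 / 277713037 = -0.01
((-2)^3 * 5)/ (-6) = 20/ 3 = 6.67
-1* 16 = -16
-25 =-25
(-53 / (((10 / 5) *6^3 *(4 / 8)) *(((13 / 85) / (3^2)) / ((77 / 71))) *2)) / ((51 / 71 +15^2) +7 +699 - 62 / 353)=-17492915 / 2081240928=-0.01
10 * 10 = 100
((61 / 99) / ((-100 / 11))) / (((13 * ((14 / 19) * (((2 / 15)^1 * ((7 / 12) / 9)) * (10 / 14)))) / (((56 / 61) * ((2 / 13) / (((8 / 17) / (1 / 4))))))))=-2907 / 33800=-0.09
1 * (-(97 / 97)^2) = -1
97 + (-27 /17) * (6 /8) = 6515 /68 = 95.81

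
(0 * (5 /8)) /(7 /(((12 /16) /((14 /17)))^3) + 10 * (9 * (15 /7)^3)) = 0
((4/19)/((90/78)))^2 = 2704/81225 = 0.03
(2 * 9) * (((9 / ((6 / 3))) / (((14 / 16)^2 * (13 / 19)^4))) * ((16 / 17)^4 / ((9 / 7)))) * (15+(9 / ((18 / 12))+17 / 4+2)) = 134055094910976 / 16698102967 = 8028.16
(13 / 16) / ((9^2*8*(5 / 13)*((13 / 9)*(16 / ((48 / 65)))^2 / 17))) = 17 / 208000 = 0.00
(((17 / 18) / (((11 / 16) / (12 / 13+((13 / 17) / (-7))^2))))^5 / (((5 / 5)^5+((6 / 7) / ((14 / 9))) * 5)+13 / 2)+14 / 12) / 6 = 87579459017094942728562114462383 / 348553115783106906845835345623940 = 0.25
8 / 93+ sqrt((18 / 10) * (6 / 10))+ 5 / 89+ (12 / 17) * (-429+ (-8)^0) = -42490663 / 140709+ 3 * sqrt(3) / 5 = -300.94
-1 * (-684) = 684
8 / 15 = 0.53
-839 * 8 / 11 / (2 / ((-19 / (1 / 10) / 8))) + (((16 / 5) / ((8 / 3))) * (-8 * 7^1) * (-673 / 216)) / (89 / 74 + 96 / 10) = 410699639 / 56529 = 7265.29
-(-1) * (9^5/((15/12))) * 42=9920232/5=1984046.40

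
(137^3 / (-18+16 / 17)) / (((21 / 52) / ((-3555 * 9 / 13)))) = 186479662266 / 203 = 918619025.94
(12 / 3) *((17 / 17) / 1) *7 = 28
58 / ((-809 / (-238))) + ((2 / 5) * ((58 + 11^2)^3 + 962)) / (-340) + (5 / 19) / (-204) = -31041093503 / 4611300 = -6731.53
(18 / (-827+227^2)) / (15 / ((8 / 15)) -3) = 24 / 1698517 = 0.00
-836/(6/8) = -3344/3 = -1114.67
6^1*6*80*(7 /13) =20160 /13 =1550.77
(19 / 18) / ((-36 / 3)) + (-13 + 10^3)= 213173 / 216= 986.91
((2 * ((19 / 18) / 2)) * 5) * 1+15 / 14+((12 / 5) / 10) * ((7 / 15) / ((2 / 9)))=53969 / 7875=6.85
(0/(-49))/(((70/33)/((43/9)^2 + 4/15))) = 0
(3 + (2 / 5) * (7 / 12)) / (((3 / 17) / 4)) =3298 / 45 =73.29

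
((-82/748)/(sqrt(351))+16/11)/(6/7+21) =112/1683 - 287 * sqrt(39)/6694974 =0.07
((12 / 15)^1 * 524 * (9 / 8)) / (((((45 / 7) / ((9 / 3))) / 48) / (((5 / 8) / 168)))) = 393 / 10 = 39.30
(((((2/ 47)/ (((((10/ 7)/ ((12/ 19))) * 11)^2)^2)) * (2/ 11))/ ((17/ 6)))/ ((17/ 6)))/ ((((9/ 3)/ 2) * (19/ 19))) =298722816/ 178177781675183125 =0.00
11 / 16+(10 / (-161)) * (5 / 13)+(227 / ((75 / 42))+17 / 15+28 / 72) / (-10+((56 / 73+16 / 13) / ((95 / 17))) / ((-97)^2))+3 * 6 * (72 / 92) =12056278449230653 / 6391508416478640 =1.89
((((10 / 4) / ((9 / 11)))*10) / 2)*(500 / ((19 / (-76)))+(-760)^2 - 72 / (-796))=8793890.27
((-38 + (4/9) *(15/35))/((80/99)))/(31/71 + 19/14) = -930171/35660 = -26.08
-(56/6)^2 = -784/9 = -87.11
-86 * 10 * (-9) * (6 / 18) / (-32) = -645 / 8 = -80.62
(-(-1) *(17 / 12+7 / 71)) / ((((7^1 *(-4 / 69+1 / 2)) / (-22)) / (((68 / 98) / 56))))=-0.13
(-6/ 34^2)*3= -9/ 578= -0.02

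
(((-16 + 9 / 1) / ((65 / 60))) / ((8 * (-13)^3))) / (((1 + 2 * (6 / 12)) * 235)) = 21 / 26847340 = 0.00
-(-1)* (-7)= -7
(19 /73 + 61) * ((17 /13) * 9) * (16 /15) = 280704 /365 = 769.05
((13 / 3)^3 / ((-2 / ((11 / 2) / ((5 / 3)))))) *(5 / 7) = -24167 / 252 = -95.90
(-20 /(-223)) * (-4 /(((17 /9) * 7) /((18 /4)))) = -3240 /26537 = -0.12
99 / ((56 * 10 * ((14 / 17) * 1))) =1683 / 7840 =0.21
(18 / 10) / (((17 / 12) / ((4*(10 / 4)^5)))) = 16875 / 34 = 496.32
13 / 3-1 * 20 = -47 / 3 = -15.67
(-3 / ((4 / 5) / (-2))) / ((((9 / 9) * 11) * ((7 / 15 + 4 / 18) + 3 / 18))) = 675 / 847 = 0.80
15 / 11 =1.36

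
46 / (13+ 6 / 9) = 138 / 41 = 3.37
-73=-73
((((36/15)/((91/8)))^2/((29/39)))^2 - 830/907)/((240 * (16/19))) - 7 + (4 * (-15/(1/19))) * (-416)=176138851801691336992691/371418381843600000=474233.00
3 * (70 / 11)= 210 / 11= 19.09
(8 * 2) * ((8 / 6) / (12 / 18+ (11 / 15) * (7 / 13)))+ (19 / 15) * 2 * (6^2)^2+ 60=3481012 / 1035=3363.30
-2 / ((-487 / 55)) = 110 / 487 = 0.23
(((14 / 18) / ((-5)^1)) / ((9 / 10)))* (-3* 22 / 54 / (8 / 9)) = 77 / 324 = 0.24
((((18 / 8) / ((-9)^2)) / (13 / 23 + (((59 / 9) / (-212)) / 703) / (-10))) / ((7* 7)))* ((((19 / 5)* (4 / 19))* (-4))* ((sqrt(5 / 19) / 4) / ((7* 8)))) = -45103* sqrt(95) / 59810102611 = -0.00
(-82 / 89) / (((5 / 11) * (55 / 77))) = -6314 / 2225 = -2.84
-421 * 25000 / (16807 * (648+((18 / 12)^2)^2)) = -168400000 / 175616343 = -0.96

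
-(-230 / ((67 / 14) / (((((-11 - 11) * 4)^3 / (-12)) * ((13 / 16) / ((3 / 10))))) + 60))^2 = -19867102523107840000 / 1352015940725413209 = -14.69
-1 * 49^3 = -117649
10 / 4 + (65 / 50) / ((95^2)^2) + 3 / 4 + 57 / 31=256976722681 / 50499387500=5.09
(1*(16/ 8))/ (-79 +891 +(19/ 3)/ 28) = 168/ 68227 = 0.00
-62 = -62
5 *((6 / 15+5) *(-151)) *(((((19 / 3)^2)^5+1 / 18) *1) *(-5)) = 9257910054233065 / 4374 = 2116577515828.32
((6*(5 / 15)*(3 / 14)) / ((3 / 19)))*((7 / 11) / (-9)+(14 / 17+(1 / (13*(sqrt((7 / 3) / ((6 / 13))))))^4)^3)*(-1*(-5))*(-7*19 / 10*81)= -10198926280253222617289440122767529 / 1430006549519844429016845968006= -7132.08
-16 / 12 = -4 / 3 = -1.33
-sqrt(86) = -9.27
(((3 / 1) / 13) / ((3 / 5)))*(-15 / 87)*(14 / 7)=-50 / 377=-0.13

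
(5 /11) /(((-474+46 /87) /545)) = -237075 /453112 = -0.52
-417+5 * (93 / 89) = -36648 / 89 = -411.78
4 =4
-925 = -925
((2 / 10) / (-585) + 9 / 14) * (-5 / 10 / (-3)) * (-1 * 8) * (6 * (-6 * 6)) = 420976 / 2275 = 185.04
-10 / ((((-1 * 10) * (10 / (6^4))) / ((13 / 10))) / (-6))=-25272 / 25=-1010.88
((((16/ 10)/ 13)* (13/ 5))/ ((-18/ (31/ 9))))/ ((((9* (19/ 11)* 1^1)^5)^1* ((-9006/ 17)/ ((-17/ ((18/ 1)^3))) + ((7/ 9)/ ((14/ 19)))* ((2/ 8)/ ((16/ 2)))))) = -33579192064/ 90477877724527275540675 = -0.00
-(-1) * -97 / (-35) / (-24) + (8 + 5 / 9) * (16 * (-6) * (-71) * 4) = 195937183 / 840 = 233258.55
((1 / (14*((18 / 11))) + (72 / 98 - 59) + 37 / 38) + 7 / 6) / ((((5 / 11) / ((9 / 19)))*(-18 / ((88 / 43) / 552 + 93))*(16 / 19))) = 2852665078901 / 7955357760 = 358.58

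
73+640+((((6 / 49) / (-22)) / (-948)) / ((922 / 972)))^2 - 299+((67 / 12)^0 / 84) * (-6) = 637997474653260019 / 1541322630741124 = 413.93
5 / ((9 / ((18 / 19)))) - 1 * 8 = -142 / 19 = -7.47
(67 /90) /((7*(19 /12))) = 134 /1995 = 0.07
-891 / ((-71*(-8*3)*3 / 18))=-3.14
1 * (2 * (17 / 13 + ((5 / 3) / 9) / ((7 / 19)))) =8896 / 2457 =3.62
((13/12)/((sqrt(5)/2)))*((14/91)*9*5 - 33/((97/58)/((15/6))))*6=-10695*sqrt(5)/97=-246.54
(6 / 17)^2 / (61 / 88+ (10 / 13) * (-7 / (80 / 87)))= -20592 / 853417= -0.02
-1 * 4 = -4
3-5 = -2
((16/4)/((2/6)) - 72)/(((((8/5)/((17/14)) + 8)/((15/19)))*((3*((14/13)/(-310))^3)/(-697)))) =-12117607017546875/430122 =-28172488311.56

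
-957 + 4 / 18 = -8611 / 9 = -956.78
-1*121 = -121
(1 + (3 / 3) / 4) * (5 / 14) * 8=25 / 7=3.57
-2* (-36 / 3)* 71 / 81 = 21.04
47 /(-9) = -47 /9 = -5.22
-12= -12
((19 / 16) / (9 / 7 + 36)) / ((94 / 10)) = 665 / 196272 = 0.00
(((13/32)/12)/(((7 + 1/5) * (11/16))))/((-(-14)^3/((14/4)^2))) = 65/2128896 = 0.00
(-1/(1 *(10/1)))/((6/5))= -1/12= -0.08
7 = 7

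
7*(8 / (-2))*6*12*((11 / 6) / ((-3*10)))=123.20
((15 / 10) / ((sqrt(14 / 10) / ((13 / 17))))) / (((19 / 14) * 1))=39 * sqrt(35) / 323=0.71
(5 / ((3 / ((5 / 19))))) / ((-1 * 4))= -25 / 228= -0.11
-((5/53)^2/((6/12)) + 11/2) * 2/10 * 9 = -278991/28090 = -9.93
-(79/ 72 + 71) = -5191/ 72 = -72.10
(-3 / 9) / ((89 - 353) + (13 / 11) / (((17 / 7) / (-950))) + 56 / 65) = 12155 / 26453094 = 0.00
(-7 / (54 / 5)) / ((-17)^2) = -35 / 15606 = -0.00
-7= -7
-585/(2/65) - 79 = -19091.50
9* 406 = 3654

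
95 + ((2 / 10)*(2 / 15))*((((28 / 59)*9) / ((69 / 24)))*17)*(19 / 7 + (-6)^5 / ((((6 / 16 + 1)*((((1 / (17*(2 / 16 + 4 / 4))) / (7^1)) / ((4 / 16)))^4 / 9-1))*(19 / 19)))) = 17258287015207025789489 / 4418886998931465775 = 3905.57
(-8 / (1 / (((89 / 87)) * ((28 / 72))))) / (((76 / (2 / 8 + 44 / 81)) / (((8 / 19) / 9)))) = -320222 / 206061327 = -0.00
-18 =-18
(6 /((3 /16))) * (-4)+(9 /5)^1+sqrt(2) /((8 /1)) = -631 /5+sqrt(2) /8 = -126.02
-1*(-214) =214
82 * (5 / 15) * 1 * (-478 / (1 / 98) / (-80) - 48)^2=4738944041 / 600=7898240.07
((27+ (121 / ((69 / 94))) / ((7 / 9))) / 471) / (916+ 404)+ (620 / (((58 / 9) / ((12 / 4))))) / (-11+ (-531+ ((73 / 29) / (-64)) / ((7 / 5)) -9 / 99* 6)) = -458416755271789 / 862393589229480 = -0.53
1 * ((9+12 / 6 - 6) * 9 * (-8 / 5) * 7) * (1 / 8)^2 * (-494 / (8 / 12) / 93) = 15561 / 248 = 62.75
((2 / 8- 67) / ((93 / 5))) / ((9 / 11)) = -4895 / 1116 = -4.39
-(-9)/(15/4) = 12/5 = 2.40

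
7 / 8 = 0.88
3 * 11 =33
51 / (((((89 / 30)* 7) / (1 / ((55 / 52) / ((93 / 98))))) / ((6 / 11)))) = 1.20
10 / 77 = 0.13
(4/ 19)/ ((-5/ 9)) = -36/ 95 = -0.38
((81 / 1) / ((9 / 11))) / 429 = 3 / 13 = 0.23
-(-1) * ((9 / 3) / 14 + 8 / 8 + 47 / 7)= 111 / 14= 7.93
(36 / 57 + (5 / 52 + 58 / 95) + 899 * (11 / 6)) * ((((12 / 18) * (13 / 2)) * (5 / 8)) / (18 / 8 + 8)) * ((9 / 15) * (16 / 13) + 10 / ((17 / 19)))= 160925799529 / 30988620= 5193.06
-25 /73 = -0.34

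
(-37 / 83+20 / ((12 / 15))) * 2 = 4076 / 83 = 49.11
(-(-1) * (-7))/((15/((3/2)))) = -7/10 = -0.70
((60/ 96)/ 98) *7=5/ 112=0.04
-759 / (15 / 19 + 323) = -14421 / 6152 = -2.34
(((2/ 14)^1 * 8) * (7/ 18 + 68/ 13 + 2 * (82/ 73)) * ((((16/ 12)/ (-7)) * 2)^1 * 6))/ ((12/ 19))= -40848784/ 1255527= -32.54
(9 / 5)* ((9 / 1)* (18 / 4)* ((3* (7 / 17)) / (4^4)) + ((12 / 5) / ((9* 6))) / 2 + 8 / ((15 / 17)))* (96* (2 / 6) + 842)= 1589142197 / 108800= 14606.09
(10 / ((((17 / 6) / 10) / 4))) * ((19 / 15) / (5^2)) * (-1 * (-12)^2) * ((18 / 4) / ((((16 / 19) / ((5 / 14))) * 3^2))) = -25992 / 119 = -218.42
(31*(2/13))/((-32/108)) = -837/52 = -16.10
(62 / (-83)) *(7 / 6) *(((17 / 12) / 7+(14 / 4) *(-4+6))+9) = -42191 / 2988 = -14.12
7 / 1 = 7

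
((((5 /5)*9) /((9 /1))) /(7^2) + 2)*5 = 495 /49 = 10.10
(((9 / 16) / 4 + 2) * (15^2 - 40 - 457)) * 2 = -1164.50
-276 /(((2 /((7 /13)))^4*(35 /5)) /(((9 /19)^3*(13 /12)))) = -5751081 /241107568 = -0.02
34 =34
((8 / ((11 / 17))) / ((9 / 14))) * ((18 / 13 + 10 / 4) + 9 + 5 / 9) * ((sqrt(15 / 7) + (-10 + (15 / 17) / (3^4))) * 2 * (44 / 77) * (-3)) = 922868800 / 104247 - 3421760 * sqrt(105) / 27027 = 7555.40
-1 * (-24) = 24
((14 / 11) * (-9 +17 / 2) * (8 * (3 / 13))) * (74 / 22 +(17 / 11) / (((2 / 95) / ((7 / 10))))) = -9198 / 143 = -64.32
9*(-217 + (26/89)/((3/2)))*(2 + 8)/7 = -1736610/623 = -2787.50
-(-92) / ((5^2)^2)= 92 / 625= 0.15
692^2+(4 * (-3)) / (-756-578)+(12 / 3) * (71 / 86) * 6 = 13734866926 / 28681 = 478883.82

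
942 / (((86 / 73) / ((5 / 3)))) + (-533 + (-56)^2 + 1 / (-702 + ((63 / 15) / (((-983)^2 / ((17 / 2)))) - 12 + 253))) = 753867995685052 / 191547453119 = 3935.67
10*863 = 8630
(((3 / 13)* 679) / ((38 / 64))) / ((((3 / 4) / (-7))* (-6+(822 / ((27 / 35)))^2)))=-24639552 / 11358000329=-0.00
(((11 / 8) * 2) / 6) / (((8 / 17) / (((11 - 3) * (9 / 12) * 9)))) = 1683 / 32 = 52.59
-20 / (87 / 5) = -100 / 87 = -1.15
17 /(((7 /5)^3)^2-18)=-265625 /163601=-1.62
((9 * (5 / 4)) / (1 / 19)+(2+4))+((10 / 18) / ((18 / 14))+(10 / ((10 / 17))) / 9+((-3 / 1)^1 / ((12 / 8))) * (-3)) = 73895 / 324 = 228.07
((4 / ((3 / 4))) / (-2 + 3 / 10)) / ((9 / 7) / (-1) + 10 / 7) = -1120 / 51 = -21.96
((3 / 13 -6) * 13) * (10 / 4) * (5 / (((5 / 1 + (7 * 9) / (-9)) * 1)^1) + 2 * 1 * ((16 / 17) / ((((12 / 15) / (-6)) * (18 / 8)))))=111875 / 68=1645.22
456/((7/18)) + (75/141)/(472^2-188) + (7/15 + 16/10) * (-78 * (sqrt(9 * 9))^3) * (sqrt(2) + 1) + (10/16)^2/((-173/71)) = -587574 * sqrt(2)/5-117919959398571123/1013559722560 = -282533.41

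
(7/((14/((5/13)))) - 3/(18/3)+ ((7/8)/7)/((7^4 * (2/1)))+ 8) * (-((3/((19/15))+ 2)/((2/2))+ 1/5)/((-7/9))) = 1071810027/23721880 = 45.18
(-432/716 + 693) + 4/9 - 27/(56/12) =687.06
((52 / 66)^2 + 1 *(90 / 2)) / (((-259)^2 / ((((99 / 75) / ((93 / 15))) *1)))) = 49681 / 343119315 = 0.00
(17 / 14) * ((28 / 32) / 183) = 0.01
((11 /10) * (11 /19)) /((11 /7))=77 /190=0.41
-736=-736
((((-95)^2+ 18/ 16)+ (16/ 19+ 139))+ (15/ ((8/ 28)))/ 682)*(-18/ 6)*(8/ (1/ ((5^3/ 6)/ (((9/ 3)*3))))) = -509224.67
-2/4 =-1/2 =-0.50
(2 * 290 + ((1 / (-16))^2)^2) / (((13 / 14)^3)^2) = 4471942138769 / 4942652416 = 904.77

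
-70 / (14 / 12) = -60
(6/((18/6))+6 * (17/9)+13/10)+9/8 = 1891/120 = 15.76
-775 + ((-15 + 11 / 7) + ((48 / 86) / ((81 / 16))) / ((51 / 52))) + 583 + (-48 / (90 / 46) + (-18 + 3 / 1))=-507422417 / 2072385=-244.85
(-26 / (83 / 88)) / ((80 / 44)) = -6292 / 415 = -15.16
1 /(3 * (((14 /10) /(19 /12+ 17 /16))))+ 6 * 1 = 6683 /1008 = 6.63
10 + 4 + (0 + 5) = 19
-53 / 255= -0.21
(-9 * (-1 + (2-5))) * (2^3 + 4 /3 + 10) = 696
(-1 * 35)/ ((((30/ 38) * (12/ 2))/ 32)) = -2128/ 9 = -236.44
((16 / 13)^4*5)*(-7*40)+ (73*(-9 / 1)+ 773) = -88437324 / 28561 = -3096.44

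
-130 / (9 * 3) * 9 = -130 / 3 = -43.33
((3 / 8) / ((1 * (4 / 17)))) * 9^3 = 37179 / 32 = 1161.84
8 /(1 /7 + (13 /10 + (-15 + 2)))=-560 /809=-0.69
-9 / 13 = -0.69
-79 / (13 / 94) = -7426 / 13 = -571.23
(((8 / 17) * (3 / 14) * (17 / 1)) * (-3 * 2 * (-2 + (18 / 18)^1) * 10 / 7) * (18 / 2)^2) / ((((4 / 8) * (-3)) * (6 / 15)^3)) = -607500 / 49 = -12397.96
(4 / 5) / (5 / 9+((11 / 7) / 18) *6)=63 / 85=0.74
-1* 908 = -908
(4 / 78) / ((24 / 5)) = 5 / 468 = 0.01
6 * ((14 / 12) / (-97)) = -7 / 97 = -0.07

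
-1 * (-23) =23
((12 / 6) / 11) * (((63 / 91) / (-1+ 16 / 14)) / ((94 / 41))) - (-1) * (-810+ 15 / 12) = -21732103 / 26884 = -808.37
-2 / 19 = -0.11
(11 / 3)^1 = 11 / 3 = 3.67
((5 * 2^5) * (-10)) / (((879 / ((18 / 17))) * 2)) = -4800 / 4981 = -0.96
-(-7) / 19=7 / 19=0.37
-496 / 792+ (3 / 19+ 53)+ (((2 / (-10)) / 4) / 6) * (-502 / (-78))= 5703309 / 108680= 52.48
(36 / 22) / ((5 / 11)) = 18 / 5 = 3.60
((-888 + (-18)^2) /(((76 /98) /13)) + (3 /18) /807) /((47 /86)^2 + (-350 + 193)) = 3216475317682 /53311139037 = 60.33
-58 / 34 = -29 / 17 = -1.71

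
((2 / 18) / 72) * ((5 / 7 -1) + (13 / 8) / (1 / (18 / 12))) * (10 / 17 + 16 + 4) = 6025 / 88128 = 0.07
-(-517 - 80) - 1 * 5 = 592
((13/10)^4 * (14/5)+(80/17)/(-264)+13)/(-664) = -294234047/9312600000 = -0.03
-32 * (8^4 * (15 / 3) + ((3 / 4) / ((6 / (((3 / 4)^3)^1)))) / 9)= -655360.19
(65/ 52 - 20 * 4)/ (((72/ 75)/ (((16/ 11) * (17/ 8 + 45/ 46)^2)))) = -855857625/ 744832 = -1149.06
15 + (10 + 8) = 33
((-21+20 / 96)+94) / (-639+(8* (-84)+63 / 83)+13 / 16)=-0.06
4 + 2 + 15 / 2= 13.50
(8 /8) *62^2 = 3844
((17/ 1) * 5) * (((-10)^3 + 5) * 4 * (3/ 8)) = -253725/ 2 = -126862.50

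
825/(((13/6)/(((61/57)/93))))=33550/7657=4.38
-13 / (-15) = 13 / 15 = 0.87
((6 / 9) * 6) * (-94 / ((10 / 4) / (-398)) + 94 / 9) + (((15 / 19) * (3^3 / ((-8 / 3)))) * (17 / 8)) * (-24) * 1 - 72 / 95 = 412505929 / 6840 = 60307.88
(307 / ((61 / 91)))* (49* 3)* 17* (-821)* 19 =-1089037368237 / 61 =-17853071610.44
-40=-40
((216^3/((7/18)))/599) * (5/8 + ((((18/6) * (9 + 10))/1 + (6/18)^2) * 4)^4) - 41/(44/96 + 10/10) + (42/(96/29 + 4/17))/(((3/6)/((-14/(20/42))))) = 215892521744155571505/1832341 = 117823331871172.22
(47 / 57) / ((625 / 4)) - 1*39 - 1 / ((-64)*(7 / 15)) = -38.96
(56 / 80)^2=49 / 100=0.49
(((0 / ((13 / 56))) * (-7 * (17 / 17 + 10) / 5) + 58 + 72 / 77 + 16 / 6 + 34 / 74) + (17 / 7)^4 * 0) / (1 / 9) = 1591311 / 2849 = 558.55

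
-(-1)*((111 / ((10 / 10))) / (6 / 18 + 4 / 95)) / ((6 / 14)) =689.86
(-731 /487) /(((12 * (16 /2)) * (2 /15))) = -3655 /31168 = -0.12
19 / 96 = 0.20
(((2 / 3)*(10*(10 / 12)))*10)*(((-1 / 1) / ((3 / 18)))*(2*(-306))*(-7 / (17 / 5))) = -420000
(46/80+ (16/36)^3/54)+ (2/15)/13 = 6006833/10235160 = 0.59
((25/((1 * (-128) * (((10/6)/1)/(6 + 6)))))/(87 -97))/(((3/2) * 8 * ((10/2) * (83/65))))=0.00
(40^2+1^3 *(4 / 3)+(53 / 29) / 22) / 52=3065111 / 99528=30.80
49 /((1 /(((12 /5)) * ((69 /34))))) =20286 /85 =238.66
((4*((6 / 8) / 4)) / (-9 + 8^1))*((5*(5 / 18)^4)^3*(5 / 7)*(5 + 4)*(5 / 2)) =-762939453125 / 2399353976291328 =-0.00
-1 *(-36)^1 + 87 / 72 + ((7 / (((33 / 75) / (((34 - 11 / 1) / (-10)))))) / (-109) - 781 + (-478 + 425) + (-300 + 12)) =-1084.46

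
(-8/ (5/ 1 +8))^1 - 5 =-5.62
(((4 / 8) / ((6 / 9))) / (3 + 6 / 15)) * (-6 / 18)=-5 / 68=-0.07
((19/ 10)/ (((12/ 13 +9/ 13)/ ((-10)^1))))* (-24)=1976/ 7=282.29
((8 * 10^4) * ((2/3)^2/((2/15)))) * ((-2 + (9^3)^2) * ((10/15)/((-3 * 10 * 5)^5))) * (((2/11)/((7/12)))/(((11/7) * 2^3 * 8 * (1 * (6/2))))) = -1062878/826959375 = -0.00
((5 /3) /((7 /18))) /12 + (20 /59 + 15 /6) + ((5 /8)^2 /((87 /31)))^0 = 1733 /413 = 4.20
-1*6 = -6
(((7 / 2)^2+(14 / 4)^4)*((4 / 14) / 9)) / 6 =371 / 432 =0.86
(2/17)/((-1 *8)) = -0.01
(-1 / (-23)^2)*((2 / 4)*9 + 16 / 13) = -149 / 13754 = -0.01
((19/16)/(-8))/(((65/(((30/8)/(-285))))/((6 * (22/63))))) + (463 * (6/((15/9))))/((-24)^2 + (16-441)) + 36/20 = 338713853/26382720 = 12.84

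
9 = 9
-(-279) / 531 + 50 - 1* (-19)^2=-18318 / 59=-310.47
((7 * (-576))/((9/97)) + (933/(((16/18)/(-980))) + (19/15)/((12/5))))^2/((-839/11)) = -16385456073336779/1087344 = -15069247702.05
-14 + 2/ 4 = -13.50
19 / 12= 1.58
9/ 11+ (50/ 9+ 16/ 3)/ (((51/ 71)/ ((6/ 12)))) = 42400/ 5049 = 8.40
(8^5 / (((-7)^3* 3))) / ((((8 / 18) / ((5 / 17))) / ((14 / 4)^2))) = -30720 / 119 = -258.15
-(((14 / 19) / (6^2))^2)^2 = -0.00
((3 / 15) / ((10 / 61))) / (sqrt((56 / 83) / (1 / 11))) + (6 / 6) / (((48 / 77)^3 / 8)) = 61 * sqrt(12782) / 15400 + 456533 / 13824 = 33.47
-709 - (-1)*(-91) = -800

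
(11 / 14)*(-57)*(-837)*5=2623995 / 14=187428.21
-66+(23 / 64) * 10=-1997 / 32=-62.41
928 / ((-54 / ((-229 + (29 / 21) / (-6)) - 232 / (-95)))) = 3897.39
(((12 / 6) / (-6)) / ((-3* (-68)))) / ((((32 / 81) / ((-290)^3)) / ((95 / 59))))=2606574375 / 16048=162423.63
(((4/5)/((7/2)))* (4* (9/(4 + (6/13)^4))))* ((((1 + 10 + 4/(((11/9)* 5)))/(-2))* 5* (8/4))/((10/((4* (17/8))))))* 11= -5602125906/5054875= -1108.26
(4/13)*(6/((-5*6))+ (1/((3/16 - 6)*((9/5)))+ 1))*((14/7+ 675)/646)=3991592/17572815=0.23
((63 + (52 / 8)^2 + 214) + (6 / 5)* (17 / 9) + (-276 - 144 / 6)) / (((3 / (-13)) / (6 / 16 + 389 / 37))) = -54091609 / 53280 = -1015.23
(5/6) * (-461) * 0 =0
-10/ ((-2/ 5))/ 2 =25/ 2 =12.50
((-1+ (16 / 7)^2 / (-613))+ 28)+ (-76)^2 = 174304455 / 30037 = 5802.99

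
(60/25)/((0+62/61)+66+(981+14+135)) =366/182545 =0.00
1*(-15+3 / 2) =-27 / 2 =-13.50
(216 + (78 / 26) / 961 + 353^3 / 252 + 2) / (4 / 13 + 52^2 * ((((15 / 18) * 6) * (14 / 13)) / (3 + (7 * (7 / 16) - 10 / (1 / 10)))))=-91886010032479 / 81328568944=-1129.81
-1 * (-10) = 10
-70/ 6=-35/ 3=-11.67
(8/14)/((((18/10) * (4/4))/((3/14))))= 10/147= 0.07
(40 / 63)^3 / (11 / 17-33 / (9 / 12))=-1088000 / 184284639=-0.01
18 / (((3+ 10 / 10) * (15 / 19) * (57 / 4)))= 2 / 5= 0.40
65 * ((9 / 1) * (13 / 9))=845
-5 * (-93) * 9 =4185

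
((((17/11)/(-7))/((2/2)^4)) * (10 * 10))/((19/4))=-6800/1463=-4.65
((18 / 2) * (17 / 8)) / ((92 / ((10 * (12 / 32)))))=2295 / 2944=0.78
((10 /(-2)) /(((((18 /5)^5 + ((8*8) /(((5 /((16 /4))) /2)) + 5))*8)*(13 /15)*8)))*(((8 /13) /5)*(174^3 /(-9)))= 1143234375 /125352539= 9.12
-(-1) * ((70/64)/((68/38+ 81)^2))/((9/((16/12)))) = 12635/534455064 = 0.00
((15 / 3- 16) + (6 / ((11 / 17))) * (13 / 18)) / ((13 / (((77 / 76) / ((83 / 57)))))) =-0.23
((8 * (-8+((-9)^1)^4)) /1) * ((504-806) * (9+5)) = -221648672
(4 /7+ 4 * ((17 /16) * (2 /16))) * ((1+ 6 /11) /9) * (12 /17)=247 /1848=0.13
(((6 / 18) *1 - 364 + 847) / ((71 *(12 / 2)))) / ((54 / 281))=5.90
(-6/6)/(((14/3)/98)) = -21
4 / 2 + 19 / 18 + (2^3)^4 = 73783 / 18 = 4099.06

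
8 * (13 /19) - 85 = -1511 /19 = -79.53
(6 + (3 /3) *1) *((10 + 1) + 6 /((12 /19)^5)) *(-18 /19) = -468.89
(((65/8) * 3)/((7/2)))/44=195/1232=0.16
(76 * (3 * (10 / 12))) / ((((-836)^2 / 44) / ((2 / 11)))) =5 / 2299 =0.00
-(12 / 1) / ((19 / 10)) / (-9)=40 / 57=0.70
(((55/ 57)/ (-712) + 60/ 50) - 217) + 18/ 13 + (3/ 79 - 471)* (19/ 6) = -355486009097/ 208398840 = -1705.80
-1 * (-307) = 307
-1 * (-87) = 87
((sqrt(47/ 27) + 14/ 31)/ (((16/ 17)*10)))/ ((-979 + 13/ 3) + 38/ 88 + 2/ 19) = -3553*sqrt(141)/ 293174040 -74613/ 1514732540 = -0.00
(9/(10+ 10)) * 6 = 27/10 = 2.70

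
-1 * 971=-971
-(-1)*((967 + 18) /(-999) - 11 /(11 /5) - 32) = -37948 /999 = -37.99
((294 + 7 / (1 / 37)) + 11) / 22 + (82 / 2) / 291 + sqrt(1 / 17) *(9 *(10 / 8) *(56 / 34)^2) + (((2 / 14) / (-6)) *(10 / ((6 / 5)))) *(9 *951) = -74948593 / 44814 + 8820 *sqrt(17) / 4913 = -1665.04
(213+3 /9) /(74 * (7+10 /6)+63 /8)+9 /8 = 181189 /124648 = 1.45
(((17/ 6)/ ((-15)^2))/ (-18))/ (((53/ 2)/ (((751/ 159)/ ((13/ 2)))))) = -12767/ 665522325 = -0.00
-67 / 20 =-3.35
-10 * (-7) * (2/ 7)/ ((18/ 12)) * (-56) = -2240/ 3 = -746.67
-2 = -2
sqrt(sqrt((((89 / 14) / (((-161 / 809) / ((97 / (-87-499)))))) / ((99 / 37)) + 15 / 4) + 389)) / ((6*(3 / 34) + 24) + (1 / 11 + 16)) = 17*sqrt(21)*74129^(3 / 4)*806496847^(1 / 4) / 537489162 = 0.11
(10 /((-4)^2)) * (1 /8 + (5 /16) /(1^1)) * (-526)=-9205 /64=-143.83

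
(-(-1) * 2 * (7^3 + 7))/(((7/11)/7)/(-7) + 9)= 13475/173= 77.89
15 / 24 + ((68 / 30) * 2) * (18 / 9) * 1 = 1163 / 120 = 9.69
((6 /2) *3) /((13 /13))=9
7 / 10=0.70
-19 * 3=-57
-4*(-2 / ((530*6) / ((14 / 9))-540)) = 28 / 5265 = 0.01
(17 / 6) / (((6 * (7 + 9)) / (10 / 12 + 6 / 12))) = 0.04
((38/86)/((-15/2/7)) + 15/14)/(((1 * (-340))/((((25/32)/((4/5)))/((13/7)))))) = -29755/29193216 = -0.00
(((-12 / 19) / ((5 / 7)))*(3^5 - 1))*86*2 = -3496416 / 95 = -36804.38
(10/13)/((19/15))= 150/247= 0.61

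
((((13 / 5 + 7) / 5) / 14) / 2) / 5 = 12 / 875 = 0.01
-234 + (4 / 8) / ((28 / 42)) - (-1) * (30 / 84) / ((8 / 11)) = -26069 / 112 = -232.76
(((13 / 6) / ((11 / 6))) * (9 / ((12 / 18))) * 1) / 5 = 351 / 110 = 3.19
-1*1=-1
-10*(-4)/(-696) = -5/87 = -0.06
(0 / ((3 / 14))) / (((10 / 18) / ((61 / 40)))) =0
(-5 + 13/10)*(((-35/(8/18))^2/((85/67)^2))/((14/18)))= -847572579/46240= -18329.86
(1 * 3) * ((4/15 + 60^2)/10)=1080.08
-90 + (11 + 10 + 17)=-52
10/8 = 5/4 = 1.25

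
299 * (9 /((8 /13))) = 4372.88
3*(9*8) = 216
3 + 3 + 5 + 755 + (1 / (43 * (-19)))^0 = 767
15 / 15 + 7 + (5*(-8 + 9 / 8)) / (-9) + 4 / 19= 16457 / 1368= 12.03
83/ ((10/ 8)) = 332/ 5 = 66.40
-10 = -10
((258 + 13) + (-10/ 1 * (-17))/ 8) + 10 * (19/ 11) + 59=16215/ 44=368.52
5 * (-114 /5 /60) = -19 /10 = -1.90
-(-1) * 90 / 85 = 18 / 17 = 1.06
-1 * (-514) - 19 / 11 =5635 / 11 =512.27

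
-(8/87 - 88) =7648/87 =87.91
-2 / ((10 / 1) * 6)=-1 / 30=-0.03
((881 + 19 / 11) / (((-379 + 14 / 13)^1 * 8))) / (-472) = 63115 / 102033184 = 0.00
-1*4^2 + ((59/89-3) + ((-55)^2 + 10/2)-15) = 266703/89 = 2996.66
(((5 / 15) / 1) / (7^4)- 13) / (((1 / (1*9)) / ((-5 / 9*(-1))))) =-468190 / 7203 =-65.00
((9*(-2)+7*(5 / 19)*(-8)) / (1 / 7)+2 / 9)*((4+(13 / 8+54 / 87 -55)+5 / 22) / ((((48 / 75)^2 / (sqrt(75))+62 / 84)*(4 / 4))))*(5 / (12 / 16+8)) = 1467694838945312500 / 169942508399631 -54299027641600000*sqrt(3) / 169942508399631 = 8083.01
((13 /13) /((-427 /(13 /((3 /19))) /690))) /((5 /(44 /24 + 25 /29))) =-380627 /5307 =-71.72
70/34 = 35/17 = 2.06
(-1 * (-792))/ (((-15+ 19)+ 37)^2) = 792/ 1681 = 0.47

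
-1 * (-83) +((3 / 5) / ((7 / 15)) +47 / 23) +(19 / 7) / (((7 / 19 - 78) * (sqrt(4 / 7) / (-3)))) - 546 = -74007 / 161 +1083 * sqrt(7) / 20650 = -459.53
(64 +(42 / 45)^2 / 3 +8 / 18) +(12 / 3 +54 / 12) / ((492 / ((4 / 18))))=7166569 / 110700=64.74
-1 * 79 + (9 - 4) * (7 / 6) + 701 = 3767 / 6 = 627.83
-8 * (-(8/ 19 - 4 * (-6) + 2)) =4016/ 19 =211.37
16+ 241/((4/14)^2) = 11873/4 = 2968.25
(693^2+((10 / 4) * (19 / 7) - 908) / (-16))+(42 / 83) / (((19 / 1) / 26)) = 169667140369 / 353248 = 480306.02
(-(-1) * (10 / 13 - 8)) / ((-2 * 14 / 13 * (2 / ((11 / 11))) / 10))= 235 / 14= 16.79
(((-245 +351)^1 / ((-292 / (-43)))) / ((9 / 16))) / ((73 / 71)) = 26.99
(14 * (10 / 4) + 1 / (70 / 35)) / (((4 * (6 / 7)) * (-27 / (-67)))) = 33299 / 1296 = 25.69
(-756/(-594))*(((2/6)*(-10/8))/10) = -7/132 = -0.05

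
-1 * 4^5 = -1024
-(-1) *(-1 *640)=-640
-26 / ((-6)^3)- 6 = -635 / 108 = -5.88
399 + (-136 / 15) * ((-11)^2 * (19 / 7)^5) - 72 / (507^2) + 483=-1157415349276414 / 7200370905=-160743.85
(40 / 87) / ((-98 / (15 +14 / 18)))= -2840 / 38367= -0.07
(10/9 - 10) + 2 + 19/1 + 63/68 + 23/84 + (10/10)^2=30655/2142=14.31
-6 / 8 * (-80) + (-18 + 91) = 133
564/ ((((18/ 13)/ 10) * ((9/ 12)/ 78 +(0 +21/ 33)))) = 13979680/ 2217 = 6305.67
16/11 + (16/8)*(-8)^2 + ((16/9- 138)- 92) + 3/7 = -68149/693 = -98.34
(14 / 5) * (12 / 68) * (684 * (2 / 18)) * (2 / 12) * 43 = 22876 / 85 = 269.13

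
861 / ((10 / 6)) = 2583 / 5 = 516.60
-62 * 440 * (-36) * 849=833785920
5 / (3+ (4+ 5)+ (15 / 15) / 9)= 45 / 109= 0.41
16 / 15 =1.07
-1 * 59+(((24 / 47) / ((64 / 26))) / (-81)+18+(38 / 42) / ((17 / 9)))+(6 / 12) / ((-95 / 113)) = -2359540291 / 57384180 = -41.12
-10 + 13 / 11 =-8.82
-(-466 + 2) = 464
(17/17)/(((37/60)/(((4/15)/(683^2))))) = 16/17260093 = 0.00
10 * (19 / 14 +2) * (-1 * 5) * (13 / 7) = -15275 / 49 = -311.73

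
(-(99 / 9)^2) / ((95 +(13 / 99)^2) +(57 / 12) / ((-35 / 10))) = -16602894 / 12851477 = -1.29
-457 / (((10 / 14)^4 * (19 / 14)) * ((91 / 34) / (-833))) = 62153025508 / 154375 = 402610.69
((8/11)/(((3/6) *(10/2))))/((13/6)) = 96/715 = 0.13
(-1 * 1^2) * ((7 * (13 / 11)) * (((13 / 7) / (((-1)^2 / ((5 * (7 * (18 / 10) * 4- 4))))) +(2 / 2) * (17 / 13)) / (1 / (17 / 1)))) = -668559 / 11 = -60778.09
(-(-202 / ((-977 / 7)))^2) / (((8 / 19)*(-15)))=9497131 / 28635870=0.33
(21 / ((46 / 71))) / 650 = 1491 / 29900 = 0.05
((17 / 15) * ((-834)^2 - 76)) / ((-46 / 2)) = -34270.03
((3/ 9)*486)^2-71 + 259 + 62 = 26494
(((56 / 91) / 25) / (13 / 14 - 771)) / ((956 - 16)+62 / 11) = -0.00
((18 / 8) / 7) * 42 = 27 / 2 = 13.50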